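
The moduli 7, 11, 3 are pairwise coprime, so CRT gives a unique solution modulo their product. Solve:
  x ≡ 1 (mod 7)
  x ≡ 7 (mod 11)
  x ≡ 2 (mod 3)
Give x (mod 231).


Moduli 7, 11, 3 are pairwise coprime; by CRT there is a unique solution modulo M = 7 · 11 · 3 = 231.
Solve pairwise, accumulating the modulus:
  Start with x ≡ 1 (mod 7).
  Combine with x ≡ 7 (mod 11): since gcd(7, 11) = 1, we get a unique residue mod 77.
    Write x = 1 + 7·t and substitute into x ≡ 7 (mod 11): 7·t ≡ 7 − 1 = 6 (mod 11).
    The inverse of 7 mod 11 is 8 (since 7·8 = 56 = 5·11 + 1), so t ≡ 8·6 = 48 ≡ 4 (mod 11).
    Then x = 1 + 7·4 = 29, valid modulo lcm(7, 11) = 77: x ≡ 29 (mod 77).
  Combine with x ≡ 2 (mod 3): since gcd(77, 3) = 1, we get a unique residue mod 231.
    Write x = 29 + 77·t and substitute into x ≡ 2 (mod 3): 77·t ≡ 2 − 29 = -27 (mod 3).
    Reduce coefficients mod 3: 2·t ≡ 0 (mod 3).
    The inverse of 2 mod 3 is 2 (since 2·2 = 4 = 1·3 + 1), so t ≡ 2·0 = 0 ≡ 0 (mod 3).
    Then x = 29 + 77·0 = 29, valid modulo lcm(77, 3) = 231: x ≡ 29 (mod 231).
Verify: 29 mod 7 = 1 ✓, 29 mod 11 = 7 ✓, 29 mod 3 = 2 ✓.

x ≡ 29 (mod 231).


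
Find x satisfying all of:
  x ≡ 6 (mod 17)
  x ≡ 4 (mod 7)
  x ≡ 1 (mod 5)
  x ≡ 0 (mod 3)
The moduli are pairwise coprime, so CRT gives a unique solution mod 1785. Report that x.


Product of moduli M = 17 · 7 · 5 · 3 = 1785.
Merge one congruence at a time:
  Start: x ≡ 6 (mod 17).
  Combine with x ≡ 4 (mod 7); new modulus lcm = 119.
    Write x = 6 + 17·t and substitute into x ≡ 4 (mod 7): 17·t ≡ 4 − 6 = -2 (mod 7).
    Reduce coefficients mod 7: 3·t ≡ 5 (mod 7).
    The inverse of 3 mod 7 is 5 (since 3·5 = 15 = 2·7 + 1), so t ≡ 5·5 = 25 ≡ 4 (mod 7).
    Then x = 6 + 17·4 = 74, valid modulo lcm(17, 7) = 119: x ≡ 74 (mod 119).
  Combine with x ≡ 1 (mod 5); new modulus lcm = 595.
    Write x = 74 + 119·t and substitute into x ≡ 1 (mod 5): 119·t ≡ 1 − 74 = -73 (mod 5).
    Reduce coefficients mod 5: 4·t ≡ 2 (mod 5).
    The inverse of 4 mod 5 is 4 (since 4·4 = 16 = 3·5 + 1), so t ≡ 4·2 = 8 ≡ 3 (mod 5).
    Then x = 74 + 119·3 = 431, valid modulo lcm(119, 5) = 595: x ≡ 431 (mod 595).
  Combine with x ≡ 0 (mod 3); new modulus lcm = 1785.
    Write x = 431 + 595·t and substitute into x ≡ 0 (mod 3): 595·t ≡ 0 − 431 = -431 (mod 3).
    Reduce coefficients mod 3: 1·t ≡ 1 (mod 3).
    So t ≡ 1 (mod 3).
    Then x = 431 + 595·1 = 1026, valid modulo lcm(595, 3) = 1785: x ≡ 1026 (mod 1785).
Verify against each original: 1026 mod 17 = 6, 1026 mod 7 = 4, 1026 mod 5 = 1, 1026 mod 3 = 0.

x ≡ 1026 (mod 1785).


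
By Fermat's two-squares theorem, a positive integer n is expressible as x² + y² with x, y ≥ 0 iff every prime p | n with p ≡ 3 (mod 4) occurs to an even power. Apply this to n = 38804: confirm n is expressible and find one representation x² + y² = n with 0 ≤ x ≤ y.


Step 1: Factor n = 38804 = 2^2 · 89 · 109.
Step 2: Check the mod-4 condition on each prime factor: 2 = 2 (special); 89 ≡ 1 (mod 4), exponent 1; 109 ≡ 1 (mod 4), exponent 1.
All primes ≡ 3 (mod 4) appear to even exponent (or don't appear), so by the two-squares theorem n IS expressible as a sum of two squares.
Step 3: Build a representation. Group n = k² · m with k = 2 and m = 89 · 109 = 9701 (a product of primes ≡ 1 (mod 4)); a representation of m scales to one of n via (k·x)² + (k·y)² = k²(x² + y²). Each prime p ≡ 1 (mod 4) is itself a sum of two squares; find a² by testing p − a² for a perfect square:
  89: 89 − 1² = 88, 89 − 2² = 85, 89 − 3² = 80, 89 − 4² = 73, 89 − 5² = 64 = 8² ⇒ 89 = 5² + 8².
  109: 109 − 1² = 108, 109 − 2² = 105, 109 − 3² = 100 = 10² ⇒ 109 = 3² + 10².
  Combine using the Brahmagupta–Fibonacci identity (a² + b²)(c² + d²) = (ac − bd)² + (ad + bc)² = (ac + bd)² + (ad − bc)²:
  89 · 109 = 9701: from (5² + 8²)(3² + 10²), take (5·3 − 8·10, 5·10 + 8·3) = (15 − 80, 50 + 24) = (-65, 74); dropping signs (only squares matter) gives (65, 74); check 65² + 74² = 4225 + 5476 = 9701 ✓.
  Scale by k = 2: (2·65, 2·74) = (130, 148).
Step 4: Order so x ≤ y and verify: 130² + 148² = 16900 + 21904 = 38804 = n. ✓

n = 38804 = 130² + 148² (one valid representation with x ≤ y).


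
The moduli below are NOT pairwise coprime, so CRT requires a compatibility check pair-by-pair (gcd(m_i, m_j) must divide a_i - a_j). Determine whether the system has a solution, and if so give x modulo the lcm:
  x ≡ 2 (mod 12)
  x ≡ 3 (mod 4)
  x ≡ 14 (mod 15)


Moduli 12, 4, 15 are not pairwise coprime, so CRT works modulo lcm(m_i) when all pairwise compatibility conditions hold.
Pairwise compatibility: gcd(m_i, m_j) must divide a_i - a_j for every pair.
Merge one congruence at a time:
  Start: x ≡ 2 (mod 12).
  Combine with x ≡ 3 (mod 4): gcd(12, 4) = 4, and 3 - 2 = 1 is NOT divisible by 4.
    ⇒ system is inconsistent (no integer solution).

No solution (the system is inconsistent).


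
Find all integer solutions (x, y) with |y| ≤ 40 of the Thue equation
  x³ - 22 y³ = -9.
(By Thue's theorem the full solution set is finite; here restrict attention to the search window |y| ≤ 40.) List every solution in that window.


The equation is x³ - 22y³ = -9. For fixed y, x³ = 22·y³ − 9, so a solution requires the RHS to be a perfect cube.
Strategy: iterate y from -40 to 40, compute RHS = 22·y³ − 9, and check whether it is a (positive or negative) perfect cube.
Check small values of y:
  y = 0: RHS = -9 is not a perfect cube.
  y = 1: RHS = 13 is not a perfect cube.
  y = -1: RHS = -31 is not a perfect cube.
  y = 2: RHS = 167 is not a perfect cube.
  y = -2: RHS = -185 is not a perfect cube.
  y = 3: RHS = 585 is not a perfect cube.
  y = -3: RHS = -603 is not a perfect cube.
Continuing the search up to |y| = 40 finds no solutions either.
No (x, y) in the scanned range satisfies the equation.

No integer solutions with |y| ≤ 40.


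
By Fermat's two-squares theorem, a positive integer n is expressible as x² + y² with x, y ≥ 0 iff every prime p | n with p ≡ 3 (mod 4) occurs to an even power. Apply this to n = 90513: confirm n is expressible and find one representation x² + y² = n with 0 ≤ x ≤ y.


Step 1: Factor n = 90513 = 3^2 · 89 · 113.
Step 2: Check the mod-4 condition on each prime factor: 3 ≡ 3 (mod 4), exponent 2 (must be even); 89 ≡ 1 (mod 4), exponent 1; 113 ≡ 1 (mod 4), exponent 1.
All primes ≡ 3 (mod 4) appear to even exponent (or don't appear), so by the two-squares theorem n IS expressible as a sum of two squares.
Step 3: Build a representation. Group n = k² · m with k = 3 and m = 89 · 113 = 10057 (a product of primes ≡ 1 (mod 4)); a representation of m scales to one of n via (k·x)² + (k·y)² = k²(x² + y²). Each prime p ≡ 1 (mod 4) is itself a sum of two squares; find a² by testing p − a² for a perfect square:
  89: 89 − 1² = 88, 89 − 2² = 85, 89 − 3² = 80, 89 − 4² = 73, 89 − 5² = 64 = 8² ⇒ 89 = 5² + 8².
  113: 113 − 1² = 112, 113 − 2² = 109, 113 − 3² = 104, 113 − 4² = 97, 113 − 5² = 88, 113 − 6² = 77, 113 − 7² = 64 = 8² ⇒ 113 = 7² + 8².
  Combine using the Brahmagupta–Fibonacci identity (a² + b²)(c² + d²) = (ac − bd)² + (ad + bc)² = (ac + bd)² + (ad − bc)²:
  89 · 113 = 10057: from (5² + 8²)(7² + 8²), take (5·7 − 8·8, 5·8 + 8·7) = (35 − 64, 40 + 56) = (-29, 96); dropping signs (only squares matter) gives (29, 96); check 29² + 96² = 841 + 9216 = 10057 ✓.
  Scale by k = 3: (3·29, 3·96) = (87, 288).
Step 4: Order so x ≤ y and verify: 87² + 288² = 7569 + 82944 = 90513 = n. ✓

n = 90513 = 87² + 288² (one valid representation with x ≤ y).


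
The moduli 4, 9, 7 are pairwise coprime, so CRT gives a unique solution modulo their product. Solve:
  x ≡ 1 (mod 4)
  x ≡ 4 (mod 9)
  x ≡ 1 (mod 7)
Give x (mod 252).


Moduli 4, 9, 7 are pairwise coprime; by CRT there is a unique solution modulo M = 4 · 9 · 7 = 252.
Solve pairwise, accumulating the modulus:
  Start with x ≡ 1 (mod 4).
  Combine with x ≡ 4 (mod 9): since gcd(4, 9) = 1, we get a unique residue mod 36.
    Write x = 1 + 4·t and substitute into x ≡ 4 (mod 9): 4·t ≡ 4 − 1 = 3 (mod 9).
    The inverse of 4 mod 9 is 7 (since 4·7 = 28 = 3·9 + 1), so t ≡ 7·3 = 21 ≡ 3 (mod 9).
    Then x = 1 + 4·3 = 13, valid modulo lcm(4, 9) = 36: x ≡ 13 (mod 36).
  Combine with x ≡ 1 (mod 7): since gcd(36, 7) = 1, we get a unique residue mod 252.
    Write x = 13 + 36·t and substitute into x ≡ 1 (mod 7): 36·t ≡ 1 − 13 = -12 (mod 7).
    Reduce coefficients mod 7: 1·t ≡ 2 (mod 7).
    So t ≡ 2 (mod 7).
    Then x = 13 + 36·2 = 85, valid modulo lcm(36, 7) = 252: x ≡ 85 (mod 252).
Verify: 85 mod 4 = 1 ✓, 85 mod 9 = 4 ✓, 85 mod 7 = 1 ✓.

x ≡ 85 (mod 252).


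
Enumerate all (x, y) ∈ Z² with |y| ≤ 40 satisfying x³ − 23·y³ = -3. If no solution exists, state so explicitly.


The equation is x³ - 23y³ = -3. For fixed y, x³ = 23·y³ − 3, so a solution requires the RHS to be a perfect cube.
Strategy: iterate y from -40 to 40, compute RHS = 23·y³ − 3, and check whether it is a (positive or negative) perfect cube.
Check small values of y:
  y = 0: RHS = -3 is not a perfect cube.
  y = 1: RHS = 20 is not a perfect cube.
  y = -1: RHS = -26 is not a perfect cube.
  y = 2: RHS = 181 is not a perfect cube.
  y = -2: RHS = -187 is not a perfect cube.
  y = 3: RHS = 618 is not a perfect cube.
  y = -3: RHS = -624 is not a perfect cube.
Continuing the search up to |y| = 40 finds no solutions either.
No (x, y) in the scanned range satisfies the equation.

No integer solutions with |y| ≤ 40.


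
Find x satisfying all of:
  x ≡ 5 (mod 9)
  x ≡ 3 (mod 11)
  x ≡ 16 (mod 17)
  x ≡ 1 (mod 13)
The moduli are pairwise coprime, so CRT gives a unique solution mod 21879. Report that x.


Product of moduli M = 9 · 11 · 17 · 13 = 21879.
Merge one congruence at a time:
  Start: x ≡ 5 (mod 9).
  Combine with x ≡ 3 (mod 11); new modulus lcm = 99.
    Write x = 5 + 9·t and substitute into x ≡ 3 (mod 11): 9·t ≡ 3 − 5 = -2 (mod 11).
    Reduce coefficients mod 11: 9·t ≡ 9 (mod 11).
    The inverse of 9 mod 11 is 5 (since 9·5 = 45 = 4·11 + 1), so t ≡ 5·9 = 45 ≡ 1 (mod 11).
    Then x = 5 + 9·1 = 14, valid modulo lcm(9, 11) = 99: x ≡ 14 (mod 99).
  Combine with x ≡ 16 (mod 17); new modulus lcm = 1683.
    Write x = 14 + 99·t and substitute into x ≡ 16 (mod 17): 99·t ≡ 16 − 14 = 2 (mod 17).
    Reduce coefficients mod 17: 14·t ≡ 2 (mod 17).
    The inverse of 14 mod 17 is 11 (since 14·11 = 154 = 9·17 + 1), so t ≡ 11·2 = 22 ≡ 5 (mod 17).
    Then x = 14 + 99·5 = 509, valid modulo lcm(99, 17) = 1683: x ≡ 509 (mod 1683).
  Combine with x ≡ 1 (mod 13); new modulus lcm = 21879.
    Write x = 509 + 1683·t and substitute into x ≡ 1 (mod 13): 1683·t ≡ 1 − 509 = -508 (mod 13).
    Reduce coefficients mod 13: 6·t ≡ 12 (mod 13).
    The inverse of 6 mod 13 is 11 (since 6·11 = 66 = 5·13 + 1), so t ≡ 11·12 = 132 ≡ 2 (mod 13).
    Then x = 509 + 1683·2 = 3875, valid modulo lcm(1683, 13) = 21879: x ≡ 3875 (mod 21879).
Verify against each original: 3875 mod 9 = 5, 3875 mod 11 = 3, 3875 mod 17 = 16, 3875 mod 13 = 1.

x ≡ 3875 (mod 21879).


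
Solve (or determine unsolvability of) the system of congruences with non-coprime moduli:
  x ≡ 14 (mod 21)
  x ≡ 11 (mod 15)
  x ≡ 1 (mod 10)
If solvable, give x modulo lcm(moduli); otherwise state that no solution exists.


Moduli 21, 15, 10 are not pairwise coprime, so CRT works modulo lcm(m_i) when all pairwise compatibility conditions hold.
Pairwise compatibility: gcd(m_i, m_j) must divide a_i - a_j for every pair.
Merge one congruence at a time:
  Start: x ≡ 14 (mod 21).
  Combine with x ≡ 11 (mod 15): gcd(21, 15) = 3; 11 - 14 = -3, which IS divisible by 3, so compatible.
    Write x = 14 + 21·t and substitute into x ≡ 11 (mod 15): 21·t ≡ 11 − 14 = -3 (mod 15).
    Divide the congruence (and modulus) by g = 3: 7·t ≡ -1 (mod 5).
    Reduce coefficients mod 5: 2·t ≡ 4 (mod 5).
    The inverse of 2 mod 5 is 3 (since 2·3 = 6 = 1·5 + 1), so t ≡ 3·4 = 12 ≡ 2 (mod 5).
    Then x = 14 + 21·2 = 56, valid modulo lcm(21, 15) = 105: x ≡ 56 (mod 105).
  Combine with x ≡ 1 (mod 10): gcd(105, 10) = 5; 1 - 56 = -55, which IS divisible by 5, so compatible.
    Write x = 56 + 105·t and substitute into x ≡ 1 (mod 10): 105·t ≡ 1 − 56 = -55 (mod 10).
    Divide the congruence (and modulus) by g = 5: 21·t ≡ -11 (mod 2).
    Reduce coefficients mod 2: 1·t ≡ 1 (mod 2).
    So t ≡ 1 (mod 2).
    Then x = 56 + 105·1 = 161, valid modulo lcm(105, 10) = 210: x ≡ 161 (mod 210).
Verify: 161 mod 21 = 14, 161 mod 15 = 11, 161 mod 10 = 1.

x ≡ 161 (mod 210).


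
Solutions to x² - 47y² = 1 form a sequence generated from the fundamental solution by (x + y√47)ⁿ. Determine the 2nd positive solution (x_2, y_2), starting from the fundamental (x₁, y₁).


Step 1: Find the fundamental solution (x₁, y₁) of x² - 47y² = 1.
  Expand √47 as a continued fraction. a₀ = ⌊√47⌋ = 6; iterate m_{k+1} = d_k·a_k − m_k, d_{k+1} = (47 − m_{k+1}²)/d_k, a_{k+1} = ⌊(a₀ + m_{k+1})/d_{k+1}⌋ (starting m₀ = 0, d₀ = 1), with convergents p_k = a_k·p_{k-1} + p_{k-2}, q_k = a_k·q_{k-1} + q_{k-2} (p₋₁ = 1, q₋₁ = 0):
  k = 0: a₀ = 6; p₀/q₀ = 6/1; p₀² − 47·q₀² = 36 − 47 = -11.
  k = 1: m = 6, d = 11, a = ⌊(6 + 6)/11⌋ = 1; p/q = (1·6 + 1)/(1·1 + 0) = 7/1; p² − 47·q² = 49 − 47 = 2.
  k = 2: m = 5, d = 2, a = ⌊(6 + 5)/2⌋ = 5; p/q = (5·7 + 6)/(5·1 + 1) = 41/6; p² − 47·q² = 1681 − 1692 = -11.
  k = 3: m = 5, d = 11, a = ⌊(6 + 5)/11⌋ = 1; p/q = (1·41 + 7)/(1·6 + 1) = 48/7; p² − 47·q² = 2304 − 2303 = 1.
  The first convergent with p² − 47·q² = 1 gives the fundamental solution (x₁, y₁) = (48, 7).
Step 2: Apply the recurrence (x_{n+1}, y_{n+1}) = (x₁x_n + 47y₁y_n, x₁y_n + y₁x_n) repeatedly.
  From (x_1, y_1) = (48, 7): x_2 = 48·48 + 47·7·7 = 4607; y_2 = 48·7 + 7·48 = 672.
Step 3: Verify x_2² - 47·y_2² = 21224449 - 21224448 = 1 (should be 1). ✓

(x_1, y_1) = (48, 7); (x_2, y_2) = (4607, 672).


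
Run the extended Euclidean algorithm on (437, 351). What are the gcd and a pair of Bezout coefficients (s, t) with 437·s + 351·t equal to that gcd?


Euclidean algorithm on (437, 351) — divide until remainder is 0:
  437 = 1 · 351 + 86
  351 = 4 · 86 + 7
  86 = 12 · 7 + 2
  7 = 3 · 2 + 1
  2 = 2 · 1 + 0
gcd(437, 351) = 1.
Track Bezout coefficients alongside the remainders: start with r₀ = 437 = a·1 + b·0 (s = 1, t = 0) and r₁ = 351 = a·0 + b·1 (s = 0, t = 1); each new remainder r_{k+1} = r_{k-1} − q_k·r_k inherits s_{k+1} = s_{k-1} − q_k·s_k, t_{k+1} = t_{k-1} − q_k·t_k, so r_k = a·s_k + b·t_k at every step:
  q = 1: r = 86, s = 1 − 1·0 = 1, t = 0 − 1·1 = -1  (check: 437·1 + 351·(-1) = 86)
  q = 4: r = 7, s = 0 − 4·1 = -4, t = 1 − 4·(-1) = 5  (check: 437·(-4) + 351·5 = 7)
  q = 12: r = 2, s = 1 − 12·(-4) = 49, t = -1 − 12·5 = -61  (check: 437·49 + 351·(-61) = 2)
  q = 3: r = 1, s = -4 − 3·49 = -151, t = 5 − 3·(-61) = 188  (check: 437·(-151) + 351·188 = 1)
The row with r = 1 (the gcd) gives the Bezout coefficients s = -151, t = 188.
Result: 437 · (-151) + 351 · (188) = 1.

gcd(437, 351) = 1; s = -151, t = 188 (check: 437·(-151) + 351·188 = 1).


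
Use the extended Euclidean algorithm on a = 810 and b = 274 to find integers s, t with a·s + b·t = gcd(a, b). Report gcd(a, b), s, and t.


Euclidean algorithm on (810, 274) — divide until remainder is 0:
  810 = 2 · 274 + 262
  274 = 1 · 262 + 12
  262 = 21 · 12 + 10
  12 = 1 · 10 + 2
  10 = 5 · 2 + 0
gcd(810, 274) = 2.
Track Bezout coefficients alongside the remainders: start with r₀ = 810 = a·1 + b·0 (s = 1, t = 0) and r₁ = 274 = a·0 + b·1 (s = 0, t = 1); each new remainder r_{k+1} = r_{k-1} − q_k·r_k inherits s_{k+1} = s_{k-1} − q_k·s_k, t_{k+1} = t_{k-1} − q_k·t_k, so r_k = a·s_k + b·t_k at every step:
  q = 2: r = 262, s = 1 − 2·0 = 1, t = 0 − 2·1 = -2  (check: 810·1 + 274·(-2) = 262)
  q = 1: r = 12, s = 0 − 1·1 = -1, t = 1 − 1·(-2) = 3  (check: 810·(-1) + 274·3 = 12)
  q = 21: r = 10, s = 1 − 21·(-1) = 22, t = -2 − 21·3 = -65  (check: 810·22 + 274·(-65) = 10)
  q = 1: r = 2, s = -1 − 1·22 = -23, t = 3 − 1·(-65) = 68  (check: 810·(-23) + 274·68 = 2)
The row with r = 2 (the gcd) gives the Bezout coefficients s = -23, t = 68.
Result: 810 · (-23) + 274 · (68) = 2.

gcd(810, 274) = 2; s = -23, t = 68 (check: 810·(-23) + 274·68 = 2).


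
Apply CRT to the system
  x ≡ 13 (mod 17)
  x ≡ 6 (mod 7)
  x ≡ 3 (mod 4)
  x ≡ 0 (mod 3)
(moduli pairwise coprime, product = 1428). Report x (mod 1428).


Product of moduli M = 17 · 7 · 4 · 3 = 1428.
Merge one congruence at a time:
  Start: x ≡ 13 (mod 17).
  Combine with x ≡ 6 (mod 7); new modulus lcm = 119.
    Write x = 13 + 17·t and substitute into x ≡ 6 (mod 7): 17·t ≡ 6 − 13 = -7 (mod 7).
    Reduce coefficients mod 7: 3·t ≡ 0 (mod 7).
    The inverse of 3 mod 7 is 5 (since 3·5 = 15 = 2·7 + 1), so t ≡ 5·0 = 0 ≡ 0 (mod 7).
    Then x = 13 + 17·0 = 13, valid modulo lcm(17, 7) = 119: x ≡ 13 (mod 119).
  Combine with x ≡ 3 (mod 4); new modulus lcm = 476.
    Write x = 13 + 119·t and substitute into x ≡ 3 (mod 4): 119·t ≡ 3 − 13 = -10 (mod 4).
    Reduce coefficients mod 4: 3·t ≡ 2 (mod 4).
    The inverse of 3 mod 4 is 3 (since 3·3 = 9 = 2·4 + 1), so t ≡ 3·2 = 6 ≡ 2 (mod 4).
    Then x = 13 + 119·2 = 251, valid modulo lcm(119, 4) = 476: x ≡ 251 (mod 476).
  Combine with x ≡ 0 (mod 3); new modulus lcm = 1428.
    Write x = 251 + 476·t and substitute into x ≡ 0 (mod 3): 476·t ≡ 0 − 251 = -251 (mod 3).
    Reduce coefficients mod 3: 2·t ≡ 1 (mod 3).
    The inverse of 2 mod 3 is 2 (since 2·2 = 4 = 1·3 + 1), so t ≡ 2·1 = 2 ≡ 2 (mod 3).
    Then x = 251 + 476·2 = 1203, valid modulo lcm(476, 3) = 1428: x ≡ 1203 (mod 1428).
Verify against each original: 1203 mod 17 = 13, 1203 mod 7 = 6, 1203 mod 4 = 3, 1203 mod 3 = 0.

x ≡ 1203 (mod 1428).


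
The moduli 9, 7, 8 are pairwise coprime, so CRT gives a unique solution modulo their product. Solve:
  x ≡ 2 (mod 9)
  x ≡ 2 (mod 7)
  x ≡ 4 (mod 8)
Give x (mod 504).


Moduli 9, 7, 8 are pairwise coprime; by CRT there is a unique solution modulo M = 9 · 7 · 8 = 504.
Solve pairwise, accumulating the modulus:
  Start with x ≡ 2 (mod 9).
  Combine with x ≡ 2 (mod 7): since gcd(9, 7) = 1, we get a unique residue mod 63.
    Write x = 2 + 9·t and substitute into x ≡ 2 (mod 7): 9·t ≡ 2 − 2 = 0 (mod 7).
    Reduce coefficients mod 7: 2·t ≡ 0 (mod 7).
    The inverse of 2 mod 7 is 4 (since 2·4 = 8 = 1·7 + 1), so t ≡ 4·0 = 0 ≡ 0 (mod 7).
    Then x = 2 + 9·0 = 2, valid modulo lcm(9, 7) = 63: x ≡ 2 (mod 63).
  Combine with x ≡ 4 (mod 8): since gcd(63, 8) = 1, we get a unique residue mod 504.
    Write x = 2 + 63·t and substitute into x ≡ 4 (mod 8): 63·t ≡ 4 − 2 = 2 (mod 8).
    Reduce coefficients mod 8: 7·t ≡ 2 (mod 8).
    The inverse of 7 mod 8 is 7 (since 7·7 = 49 = 6·8 + 1), so t ≡ 7·2 = 14 ≡ 6 (mod 8).
    Then x = 2 + 63·6 = 380, valid modulo lcm(63, 8) = 504: x ≡ 380 (mod 504).
Verify: 380 mod 9 = 2 ✓, 380 mod 7 = 2 ✓, 380 mod 8 = 4 ✓.

x ≡ 380 (mod 504).


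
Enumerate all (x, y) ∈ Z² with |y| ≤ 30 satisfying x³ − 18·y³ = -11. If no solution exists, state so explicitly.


The equation is x³ - 18y³ = -11. For fixed y, x³ = 18·y³ − 11, so a solution requires the RHS to be a perfect cube.
Strategy: iterate y from -30 to 30, compute RHS = 18·y³ − 11, and check whether it is a (positive or negative) perfect cube.
Check small values of y:
  y = 0: RHS = -11 is not a perfect cube.
  y = 1: RHS = 7 is not a perfect cube.
  y = -1: RHS = -29 is not a perfect cube.
  y = 2: RHS = 133 is not a perfect cube.
  y = -2: RHS = -155 is not a perfect cube.
  y = 3: RHS = 475 is not a perfect cube.
  y = -3: RHS = -497 is not a perfect cube.
Continuing the search up to |y| = 30 finds no solutions either.
No (x, y) in the scanned range satisfies the equation.

No integer solutions with |y| ≤ 30.


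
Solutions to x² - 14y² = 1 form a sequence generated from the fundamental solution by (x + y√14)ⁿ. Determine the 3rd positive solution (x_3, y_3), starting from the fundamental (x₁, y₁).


Step 1: Find the fundamental solution (x₁, y₁) of x² - 14y² = 1.
  Expand √14 as a continued fraction. a₀ = ⌊√14⌋ = 3; iterate m_{k+1} = d_k·a_k − m_k, d_{k+1} = (14 − m_{k+1}²)/d_k, a_{k+1} = ⌊(a₀ + m_{k+1})/d_{k+1}⌋ (starting m₀ = 0, d₀ = 1), with convergents p_k = a_k·p_{k-1} + p_{k-2}, q_k = a_k·q_{k-1} + q_{k-2} (p₋₁ = 1, q₋₁ = 0):
  k = 0: a₀ = 3; p₀/q₀ = 3/1; p₀² − 14·q₀² = 9 − 14 = -5.
  k = 1: m = 3, d = 5, a = ⌊(3 + 3)/5⌋ = 1; p/q = (1·3 + 1)/(1·1 + 0) = 4/1; p² − 14·q² = 16 − 14 = 2.
  k = 2: m = 2, d = 2, a = ⌊(3 + 2)/2⌋ = 2; p/q = (2·4 + 3)/(2·1 + 1) = 11/3; p² − 14·q² = 121 − 126 = -5.
  k = 3: m = 2, d = 5, a = ⌊(3 + 2)/5⌋ = 1; p/q = (1·11 + 4)/(1·3 + 1) = 15/4; p² − 14·q² = 225 − 224 = 1.
  The first convergent with p² − 14·q² = 1 gives the fundamental solution (x₁, y₁) = (15, 4).
Step 2: Apply the recurrence (x_{n+1}, y_{n+1}) = (x₁x_n + 14y₁y_n, x₁y_n + y₁x_n) repeatedly.
  From (x_1, y_1) = (15, 4): x_2 = 15·15 + 14·4·4 = 449; y_2 = 15·4 + 4·15 = 120.
  From (x_2, y_2) = (449, 120): x_3 = 15·449 + 14·4·120 = 13455; y_3 = 15·120 + 4·449 = 3596.
Step 3: Verify x_3² - 14·y_3² = 181037025 - 181037024 = 1 (should be 1). ✓

(x_1, y_1) = (15, 4); (x_3, y_3) = (13455, 3596).


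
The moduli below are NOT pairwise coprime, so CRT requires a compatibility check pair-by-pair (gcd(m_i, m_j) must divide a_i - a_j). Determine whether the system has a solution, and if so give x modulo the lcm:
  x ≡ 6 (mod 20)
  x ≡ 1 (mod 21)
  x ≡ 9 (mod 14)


Moduli 20, 21, 14 are not pairwise coprime, so CRT works modulo lcm(m_i) when all pairwise compatibility conditions hold.
Pairwise compatibility: gcd(m_i, m_j) must divide a_i - a_j for every pair.
Merge one congruence at a time:
  Start: x ≡ 6 (mod 20).
  Combine with x ≡ 1 (mod 21): gcd(20, 21) = 1; 1 - 6 = -5, which IS divisible by 1, so compatible.
    Write x = 6 + 20·t and substitute into x ≡ 1 (mod 21): 20·t ≡ 1 − 6 = -5 (mod 21).
    Reduce coefficients mod 21: 20·t ≡ 16 (mod 21).
    The inverse of 20 mod 21 is 20 (since 20·20 = 400 = 19·21 + 1), so t ≡ 20·16 = 320 ≡ 5 (mod 21).
    Then x = 6 + 20·5 = 106, valid modulo lcm(20, 21) = 420: x ≡ 106 (mod 420).
  Combine with x ≡ 9 (mod 14): gcd(420, 14) = 14, and 9 - 106 = -97 is NOT divisible by 14.
    ⇒ system is inconsistent (no integer solution).

No solution (the system is inconsistent).


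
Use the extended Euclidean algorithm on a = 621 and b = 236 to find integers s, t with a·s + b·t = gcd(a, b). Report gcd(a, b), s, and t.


Euclidean algorithm on (621, 236) — divide until remainder is 0:
  621 = 2 · 236 + 149
  236 = 1 · 149 + 87
  149 = 1 · 87 + 62
  87 = 1 · 62 + 25
  62 = 2 · 25 + 12
  25 = 2 · 12 + 1
  12 = 12 · 1 + 0
gcd(621, 236) = 1.
Track Bezout coefficients alongside the remainders: start with r₀ = 621 = a·1 + b·0 (s = 1, t = 0) and r₁ = 236 = a·0 + b·1 (s = 0, t = 1); each new remainder r_{k+1} = r_{k-1} − q_k·r_k inherits s_{k+1} = s_{k-1} − q_k·s_k, t_{k+1} = t_{k-1} − q_k·t_k, so r_k = a·s_k + b·t_k at every step:
  q = 2: r = 149, s = 1 − 2·0 = 1, t = 0 − 2·1 = -2  (check: 621·1 + 236·(-2) = 149)
  q = 1: r = 87, s = 0 − 1·1 = -1, t = 1 − 1·(-2) = 3  (check: 621·(-1) + 236·3 = 87)
  q = 1: r = 62, s = 1 − 1·(-1) = 2, t = -2 − 1·3 = -5  (check: 621·2 + 236·(-5) = 62)
  q = 1: r = 25, s = -1 − 1·2 = -3, t = 3 − 1·(-5) = 8  (check: 621·(-3) + 236·8 = 25)
  q = 2: r = 12, s = 2 − 2·(-3) = 8, t = -5 − 2·8 = -21  (check: 621·8 + 236·(-21) = 12)
  q = 2: r = 1, s = -3 − 2·8 = -19, t = 8 − 2·(-21) = 50  (check: 621·(-19) + 236·50 = 1)
The row with r = 1 (the gcd) gives the Bezout coefficients s = -19, t = 50.
Result: 621 · (-19) + 236 · (50) = 1.

gcd(621, 236) = 1; s = -19, t = 50 (check: 621·(-19) + 236·50 = 1).


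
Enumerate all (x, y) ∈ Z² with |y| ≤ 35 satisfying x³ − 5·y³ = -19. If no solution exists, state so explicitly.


The equation is x³ - 5y³ = -19. For fixed y, x³ = 5·y³ − 19, so a solution requires the RHS to be a perfect cube.
Strategy: iterate y from -35 to 35, compute RHS = 5·y³ − 19, and check whether it is a (positive or negative) perfect cube.
Check small values of y:
  y = 0: RHS = -19 is not a perfect cube.
  y = 1: RHS = -14 is not a perfect cube.
  y = -1: RHS = -24 is not a perfect cube.
  y = 2: RHS = 21 is not a perfect cube.
  y = -2: RHS = -59 is not a perfect cube.
  y = 3: RHS = 116 is not a perfect cube.
  y = -3: RHS = -154 is not a perfect cube.
Continuing the search up to |y| = 35 finds no solutions either.
No (x, y) in the scanned range satisfies the equation.

No integer solutions with |y| ≤ 35.


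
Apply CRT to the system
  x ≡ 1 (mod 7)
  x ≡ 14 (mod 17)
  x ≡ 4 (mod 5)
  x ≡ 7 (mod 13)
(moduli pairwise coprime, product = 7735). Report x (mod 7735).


Product of moduli M = 7 · 17 · 5 · 13 = 7735.
Merge one congruence at a time:
  Start: x ≡ 1 (mod 7).
  Combine with x ≡ 14 (mod 17); new modulus lcm = 119.
    Write x = 1 + 7·t and substitute into x ≡ 14 (mod 17): 7·t ≡ 14 − 1 = 13 (mod 17).
    The inverse of 7 mod 17 is 5 (since 7·5 = 35 = 2·17 + 1), so t ≡ 5·13 = 65 ≡ 14 (mod 17).
    Then x = 1 + 7·14 = 99, valid modulo lcm(7, 17) = 119: x ≡ 99 (mod 119).
  Combine with x ≡ 4 (mod 5); new modulus lcm = 595.
    Write x = 99 + 119·t and substitute into x ≡ 4 (mod 5): 119·t ≡ 4 − 99 = -95 (mod 5).
    Reduce coefficients mod 5: 4·t ≡ 0 (mod 5).
    The inverse of 4 mod 5 is 4 (since 4·4 = 16 = 3·5 + 1), so t ≡ 4·0 = 0 ≡ 0 (mod 5).
    Then x = 99 + 119·0 = 99, valid modulo lcm(119, 5) = 595: x ≡ 99 (mod 595).
  Combine with x ≡ 7 (mod 13); new modulus lcm = 7735.
    Write x = 99 + 595·t and substitute into x ≡ 7 (mod 13): 595·t ≡ 7 − 99 = -92 (mod 13).
    Reduce coefficients mod 13: 10·t ≡ 12 (mod 13).
    The inverse of 10 mod 13 is 4 (since 10·4 = 40 = 3·13 + 1), so t ≡ 4·12 = 48 ≡ 9 (mod 13).
    Then x = 99 + 595·9 = 5454, valid modulo lcm(595, 13) = 7735: x ≡ 5454 (mod 7735).
Verify against each original: 5454 mod 7 = 1, 5454 mod 17 = 14, 5454 mod 5 = 4, 5454 mod 13 = 7.

x ≡ 5454 (mod 7735).


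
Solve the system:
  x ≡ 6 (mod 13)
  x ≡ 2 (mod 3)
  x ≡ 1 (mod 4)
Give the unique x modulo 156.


Moduli 13, 3, 4 are pairwise coprime; by CRT there is a unique solution modulo M = 13 · 3 · 4 = 156.
Solve pairwise, accumulating the modulus:
  Start with x ≡ 6 (mod 13).
  Combine with x ≡ 2 (mod 3): since gcd(13, 3) = 1, we get a unique residue mod 39.
    Write x = 6 + 13·t and substitute into x ≡ 2 (mod 3): 13·t ≡ 2 − 6 = -4 (mod 3).
    Reduce coefficients mod 3: 1·t ≡ 2 (mod 3).
    So t ≡ 2 (mod 3).
    Then x = 6 + 13·2 = 32, valid modulo lcm(13, 3) = 39: x ≡ 32 (mod 39).
  Combine with x ≡ 1 (mod 4): since gcd(39, 4) = 1, we get a unique residue mod 156.
    Write x = 32 + 39·t and substitute into x ≡ 1 (mod 4): 39·t ≡ 1 − 32 = -31 (mod 4).
    Reduce coefficients mod 4: 3·t ≡ 1 (mod 4).
    The inverse of 3 mod 4 is 3 (since 3·3 = 9 = 2·4 + 1), so t ≡ 3·1 = 3 ≡ 3 (mod 4).
    Then x = 32 + 39·3 = 149, valid modulo lcm(39, 4) = 156: x ≡ 149 (mod 156).
Verify: 149 mod 13 = 6 ✓, 149 mod 3 = 2 ✓, 149 mod 4 = 1 ✓.

x ≡ 149 (mod 156).


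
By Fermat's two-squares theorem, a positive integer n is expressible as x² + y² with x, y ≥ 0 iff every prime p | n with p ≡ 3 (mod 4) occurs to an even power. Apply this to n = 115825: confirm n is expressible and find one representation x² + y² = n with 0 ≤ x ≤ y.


Step 1: Factor n = 115825 = 5^2 · 41 · 113.
Step 2: Check the mod-4 condition on each prime factor: 5 ≡ 1 (mod 4), exponent 2; 41 ≡ 1 (mod 4), exponent 1; 113 ≡ 1 (mod 4), exponent 1.
All primes ≡ 3 (mod 4) appear to even exponent (or don't appear), so by the two-squares theorem n IS expressible as a sum of two squares.
Step 3: Build a representation. Group n = k² · m with k = 5 and m = 41 · 113 = 4633 (a product of primes ≡ 1 (mod 4)); a representation of m scales to one of n via (k·x)² + (k·y)² = k²(x² + y²). Each prime p ≡ 1 (mod 4) is itself a sum of two squares; find a² by testing p − a² for a perfect square:
  41: 41 − 1² = 40, 41 − 2² = 37, 41 − 3² = 32, 41 − 4² = 25 = 5² ⇒ 41 = 4² + 5².
  113: 113 − 1² = 112, 113 − 2² = 109, 113 − 3² = 104, 113 − 4² = 97, 113 − 5² = 88, 113 − 6² = 77, 113 − 7² = 64 = 8² ⇒ 113 = 7² + 8².
  Combine using the Brahmagupta–Fibonacci identity (a² + b²)(c² + d²) = (ac − bd)² + (ad + bc)² = (ac + bd)² + (ad − bc)²:
  41 · 113 = 4633: from (4² + 5²)(7² + 8²), take (4·7 − 5·8, 4·8 + 5·7) = (28 − 40, 32 + 35) = (-12, 67); dropping signs (only squares matter) gives (12, 67); check 12² + 67² = 144 + 4489 = 4633 ✓.
  Scale by k = 5: (5·12, 5·67) = (60, 335).
Step 4: Order so x ≤ y and verify: 60² + 335² = 3600 + 112225 = 115825 = n. ✓

n = 115825 = 60² + 335² (one valid representation with x ≤ y).


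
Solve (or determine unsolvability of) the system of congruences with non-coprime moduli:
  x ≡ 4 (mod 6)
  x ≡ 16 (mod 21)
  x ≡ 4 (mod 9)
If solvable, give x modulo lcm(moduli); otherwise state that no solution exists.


Moduli 6, 21, 9 are not pairwise coprime, so CRT works modulo lcm(m_i) when all pairwise compatibility conditions hold.
Pairwise compatibility: gcd(m_i, m_j) must divide a_i - a_j for every pair.
Merge one congruence at a time:
  Start: x ≡ 4 (mod 6).
  Combine with x ≡ 16 (mod 21): gcd(6, 21) = 3; 16 - 4 = 12, which IS divisible by 3, so compatible.
    Write x = 4 + 6·t and substitute into x ≡ 16 (mod 21): 6·t ≡ 16 − 4 = 12 (mod 21).
    Divide the congruence (and modulus) by g = 3: 2·t ≡ 4 (mod 7).
    The inverse of 2 mod 7 is 4 (since 2·4 = 8 = 1·7 + 1), so t ≡ 4·4 = 16 ≡ 2 (mod 7).
    Then x = 4 + 6·2 = 16, valid modulo lcm(6, 21) = 42: x ≡ 16 (mod 42).
  Combine with x ≡ 4 (mod 9): gcd(42, 9) = 3; 4 - 16 = -12, which IS divisible by 3, so compatible.
    Write x = 16 + 42·t and substitute into x ≡ 4 (mod 9): 42·t ≡ 4 − 16 = -12 (mod 9).
    Divide the congruence (and modulus) by g = 3: 14·t ≡ -4 (mod 3).
    Reduce coefficients mod 3: 2·t ≡ 2 (mod 3).
    The inverse of 2 mod 3 is 2 (since 2·2 = 4 = 1·3 + 1), so t ≡ 2·2 = 4 ≡ 1 (mod 3).
    Then x = 16 + 42·1 = 58, valid modulo lcm(42, 9) = 126: x ≡ 58 (mod 126).
Verify: 58 mod 6 = 4, 58 mod 21 = 16, 58 mod 9 = 4.

x ≡ 58 (mod 126).


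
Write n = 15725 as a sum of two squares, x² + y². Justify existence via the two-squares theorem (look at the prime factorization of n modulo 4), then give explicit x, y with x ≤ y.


Step 1: Factor n = 15725 = 5^2 · 17 · 37.
Step 2: Check the mod-4 condition on each prime factor: 5 ≡ 1 (mod 4), exponent 2; 17 ≡ 1 (mod 4), exponent 1; 37 ≡ 1 (mod 4), exponent 1.
All primes ≡ 3 (mod 4) appear to even exponent (or don't appear), so by the two-squares theorem n IS expressible as a sum of two squares.
Step 3: Build a representation. Group n = k² · m with k = 5 and m = 17 · 37 = 629 (a product of primes ≡ 1 (mod 4)); a representation of m scales to one of n via (k·x)² + (k·y)² = k²(x² + y²). Each prime p ≡ 1 (mod 4) is itself a sum of two squares; find a² by testing p − a² for a perfect square:
  17: 17 − 1² = 16 = 4² ⇒ 17 = 1² + 4².
  37: 37 − 1² = 36 = 6² ⇒ 37 = 1² + 6².
  Combine using the Brahmagupta–Fibonacci identity (a² + b²)(c² + d²) = (ac − bd)² + (ad + bc)² = (ac + bd)² + (ad − bc)²:
  17 · 37 = 629: from (1² + 4²)(1² + 6²), take (1·1 − 4·6, 1·6 + 4·1) = (1 − 24, 6 + 4) = (-23, 10); dropping signs (only squares matter) gives (23, 10); check 23² + 10² = 529 + 100 = 629 ✓.
  Scale by k = 5: (5·23, 5·10) = (115, 50).
Step 4: Order so x ≤ y and verify: 50² + 115² = 2500 + 13225 = 15725 = n. ✓

n = 15725 = 50² + 115² (one valid representation with x ≤ y).


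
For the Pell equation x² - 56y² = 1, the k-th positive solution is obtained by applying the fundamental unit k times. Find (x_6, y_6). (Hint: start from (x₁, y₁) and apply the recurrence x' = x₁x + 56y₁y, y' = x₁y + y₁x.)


Step 1: Find the fundamental solution (x₁, y₁) of x² - 56y² = 1.
  Expand √56 as a continued fraction. a₀ = ⌊√56⌋ = 7; iterate m_{k+1} = d_k·a_k − m_k, d_{k+1} = (56 − m_{k+1}²)/d_k, a_{k+1} = ⌊(a₀ + m_{k+1})/d_{k+1}⌋ (starting m₀ = 0, d₀ = 1), with convergents p_k = a_k·p_{k-1} + p_{k-2}, q_k = a_k·q_{k-1} + q_{k-2} (p₋₁ = 1, q₋₁ = 0):
  k = 0: a₀ = 7; p₀/q₀ = 7/1; p₀² − 56·q₀² = 49 − 56 = -7.
  k = 1: m = 7, d = 7, a = ⌊(7 + 7)/7⌋ = 2; p/q = (2·7 + 1)/(2·1 + 0) = 15/2; p² − 56·q² = 225 − 224 = 1.
  The first convergent with p² − 56·q² = 1 gives the fundamental solution (x₁, y₁) = (15, 2).
Step 2: Apply the recurrence (x_{n+1}, y_{n+1}) = (x₁x_n + 56y₁y_n, x₁y_n + y₁x_n) repeatedly.
  From (x_1, y_1) = (15, 2): x_2 = 15·15 + 56·2·2 = 449; y_2 = 15·2 + 2·15 = 60.
  From (x_2, y_2) = (449, 60): x_3 = 15·449 + 56·2·60 = 13455; y_3 = 15·60 + 2·449 = 1798.
  From (x_3, y_3) = (13455, 1798): x_4 = 15·13455 + 56·2·1798 = 403201; y_4 = 15·1798 + 2·13455 = 53880.
  From (x_4, y_4) = (403201, 53880): x_5 = 15·403201 + 56·2·53880 = 12082575; y_5 = 15·53880 + 2·403201 = 1614602.
  From (x_5, y_5) = (12082575, 1614602): x_6 = 15·12082575 + 56·2·1614602 = 362074049; y_6 = 15·1614602 + 2·12082575 = 48384180.
Step 3: Verify x_6² - 56·y_6² = 131097616959254401 - 131097616959254400 = 1 (should be 1). ✓

(x_1, y_1) = (15, 2); (x_6, y_6) = (362074049, 48384180).


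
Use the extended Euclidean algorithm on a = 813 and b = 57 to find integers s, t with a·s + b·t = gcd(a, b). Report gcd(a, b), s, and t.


Euclidean algorithm on (813, 57) — divide until remainder is 0:
  813 = 14 · 57 + 15
  57 = 3 · 15 + 12
  15 = 1 · 12 + 3
  12 = 4 · 3 + 0
gcd(813, 57) = 3.
Track Bezout coefficients alongside the remainders: start with r₀ = 813 = a·1 + b·0 (s = 1, t = 0) and r₁ = 57 = a·0 + b·1 (s = 0, t = 1); each new remainder r_{k+1} = r_{k-1} − q_k·r_k inherits s_{k+1} = s_{k-1} − q_k·s_k, t_{k+1} = t_{k-1} − q_k·t_k, so r_k = a·s_k + b·t_k at every step:
  q = 14: r = 15, s = 1 − 14·0 = 1, t = 0 − 14·1 = -14  (check: 813·1 + 57·(-14) = 15)
  q = 3: r = 12, s = 0 − 3·1 = -3, t = 1 − 3·(-14) = 43  (check: 813·(-3) + 57·43 = 12)
  q = 1: r = 3, s = 1 − 1·(-3) = 4, t = -14 − 1·43 = -57  (check: 813·4 + 57·(-57) = 3)
The row with r = 3 (the gcd) gives the Bezout coefficients s = 4, t = -57.
Result: 813 · (4) + 57 · (-57) = 3.

gcd(813, 57) = 3; s = 4, t = -57 (check: 813·4 + 57·(-57) = 3).


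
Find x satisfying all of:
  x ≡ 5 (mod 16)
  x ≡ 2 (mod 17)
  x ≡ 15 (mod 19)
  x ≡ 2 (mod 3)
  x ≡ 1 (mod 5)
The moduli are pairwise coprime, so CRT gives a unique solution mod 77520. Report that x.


Product of moduli M = 16 · 17 · 19 · 3 · 5 = 77520.
Merge one congruence at a time:
  Start: x ≡ 5 (mod 16).
  Combine with x ≡ 2 (mod 17); new modulus lcm = 272.
    Write x = 5 + 16·t and substitute into x ≡ 2 (mod 17): 16·t ≡ 2 − 5 = -3 (mod 17).
    Reduce coefficients mod 17: 16·t ≡ 14 (mod 17).
    The inverse of 16 mod 17 is 16 (since 16·16 = 256 = 15·17 + 1), so t ≡ 16·14 = 224 ≡ 3 (mod 17).
    Then x = 5 + 16·3 = 53, valid modulo lcm(16, 17) = 272: x ≡ 53 (mod 272).
  Combine with x ≡ 15 (mod 19); new modulus lcm = 5168.
    Write x = 53 + 272·t and substitute into x ≡ 15 (mod 19): 272·t ≡ 15 − 53 = -38 (mod 19).
    Reduce coefficients mod 19: 6·t ≡ 0 (mod 19).
    The inverse of 6 mod 19 is 16 (since 6·16 = 96 = 5·19 + 1), so t ≡ 16·0 = 0 ≡ 0 (mod 19).
    Then x = 53 + 272·0 = 53, valid modulo lcm(272, 19) = 5168: x ≡ 53 (mod 5168).
  Combine with x ≡ 2 (mod 3); new modulus lcm = 15504.
    Write x = 53 + 5168·t and substitute into x ≡ 2 (mod 3): 5168·t ≡ 2 − 53 = -51 (mod 3).
    Reduce coefficients mod 3: 2·t ≡ 0 (mod 3).
    The inverse of 2 mod 3 is 2 (since 2·2 = 4 = 1·3 + 1), so t ≡ 2·0 = 0 ≡ 0 (mod 3).
    Then x = 53 + 5168·0 = 53, valid modulo lcm(5168, 3) = 15504: x ≡ 53 (mod 15504).
  Combine with x ≡ 1 (mod 5); new modulus lcm = 77520.
    Write x = 53 + 15504·t and substitute into x ≡ 1 (mod 5): 15504·t ≡ 1 − 53 = -52 (mod 5).
    Reduce coefficients mod 5: 4·t ≡ 3 (mod 5).
    The inverse of 4 mod 5 is 4 (since 4·4 = 16 = 3·5 + 1), so t ≡ 4·3 = 12 ≡ 2 (mod 5).
    Then x = 53 + 15504·2 = 31061, valid modulo lcm(15504, 5) = 77520: x ≡ 31061 (mod 77520).
Verify against each original: 31061 mod 16 = 5, 31061 mod 17 = 2, 31061 mod 19 = 15, 31061 mod 3 = 2, 31061 mod 5 = 1.

x ≡ 31061 (mod 77520).


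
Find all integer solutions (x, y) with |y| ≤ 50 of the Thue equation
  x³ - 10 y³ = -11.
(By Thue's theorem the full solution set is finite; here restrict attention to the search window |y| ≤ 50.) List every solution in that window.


The equation is x³ - 10y³ = -11. For fixed y, x³ = 10·y³ − 11, so a solution requires the RHS to be a perfect cube.
Strategy: iterate y from -50 to 50, compute RHS = 10·y³ − 11, and check whether it is a (positive or negative) perfect cube.
Check small values of y:
  y = 0: RHS = -11 is not a perfect cube.
  y = 1: RHS = -1 = (-1)³ ⇒ x = -1 works.
  y = -1: RHS = -21 is not a perfect cube.
  y = 2: RHS = 69 is not a perfect cube.
  y = -2: RHS = -91 is not a perfect cube.
  y = 3: RHS = 259 is not a perfect cube.
  y = -3: RHS = -281 is not a perfect cube.
Continuing the search up to |y| = 50 finds no further solutions beyond those listed.
Collected solutions: (-1, 1).

Solutions (with |y| ≤ 50): (-1, 1).


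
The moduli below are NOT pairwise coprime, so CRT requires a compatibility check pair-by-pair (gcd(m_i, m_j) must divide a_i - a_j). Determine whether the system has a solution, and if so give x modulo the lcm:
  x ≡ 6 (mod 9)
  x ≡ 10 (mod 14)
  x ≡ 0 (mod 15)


Moduli 9, 14, 15 are not pairwise coprime, so CRT works modulo lcm(m_i) when all pairwise compatibility conditions hold.
Pairwise compatibility: gcd(m_i, m_j) must divide a_i - a_j for every pair.
Merge one congruence at a time:
  Start: x ≡ 6 (mod 9).
  Combine with x ≡ 10 (mod 14): gcd(9, 14) = 1; 10 - 6 = 4, which IS divisible by 1, so compatible.
    Write x = 6 + 9·t and substitute into x ≡ 10 (mod 14): 9·t ≡ 10 − 6 = 4 (mod 14).
    The inverse of 9 mod 14 is 11 (since 9·11 = 99 = 7·14 + 1), so t ≡ 11·4 = 44 ≡ 2 (mod 14).
    Then x = 6 + 9·2 = 24, valid modulo lcm(9, 14) = 126: x ≡ 24 (mod 126).
  Combine with x ≡ 0 (mod 15): gcd(126, 15) = 3; 0 - 24 = -24, which IS divisible by 3, so compatible.
    Write x = 24 + 126·t and substitute into x ≡ 0 (mod 15): 126·t ≡ 0 − 24 = -24 (mod 15).
    Divide the congruence (and modulus) by g = 3: 42·t ≡ -8 (mod 5).
    Reduce coefficients mod 5: 2·t ≡ 2 (mod 5).
    The inverse of 2 mod 5 is 3 (since 2·3 = 6 = 1·5 + 1), so t ≡ 3·2 = 6 ≡ 1 (mod 5).
    Then x = 24 + 126·1 = 150, valid modulo lcm(126, 15) = 630: x ≡ 150 (mod 630).
Verify: 150 mod 9 = 6, 150 mod 14 = 10, 150 mod 15 = 0.

x ≡ 150 (mod 630).


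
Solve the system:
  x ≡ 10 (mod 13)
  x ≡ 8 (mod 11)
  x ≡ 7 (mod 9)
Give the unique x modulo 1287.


Moduli 13, 11, 9 are pairwise coprime; by CRT there is a unique solution modulo M = 13 · 11 · 9 = 1287.
Solve pairwise, accumulating the modulus:
  Start with x ≡ 10 (mod 13).
  Combine with x ≡ 8 (mod 11): since gcd(13, 11) = 1, we get a unique residue mod 143.
    Write x = 10 + 13·t and substitute into x ≡ 8 (mod 11): 13·t ≡ 8 − 10 = -2 (mod 11).
    Reduce coefficients mod 11: 2·t ≡ 9 (mod 11).
    The inverse of 2 mod 11 is 6 (since 2·6 = 12 = 1·11 + 1), so t ≡ 6·9 = 54 ≡ 10 (mod 11).
    Then x = 10 + 13·10 = 140, valid modulo lcm(13, 11) = 143: x ≡ 140 (mod 143).
  Combine with x ≡ 7 (mod 9): since gcd(143, 9) = 1, we get a unique residue mod 1287.
    Write x = 140 + 143·t and substitute into x ≡ 7 (mod 9): 143·t ≡ 7 − 140 = -133 (mod 9).
    Reduce coefficients mod 9: 8·t ≡ 2 (mod 9).
    The inverse of 8 mod 9 is 8 (since 8·8 = 64 = 7·9 + 1), so t ≡ 8·2 = 16 ≡ 7 (mod 9).
    Then x = 140 + 143·7 = 1141, valid modulo lcm(143, 9) = 1287: x ≡ 1141 (mod 1287).
Verify: 1141 mod 13 = 10 ✓, 1141 mod 11 = 8 ✓, 1141 mod 9 = 7 ✓.

x ≡ 1141 (mod 1287).
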